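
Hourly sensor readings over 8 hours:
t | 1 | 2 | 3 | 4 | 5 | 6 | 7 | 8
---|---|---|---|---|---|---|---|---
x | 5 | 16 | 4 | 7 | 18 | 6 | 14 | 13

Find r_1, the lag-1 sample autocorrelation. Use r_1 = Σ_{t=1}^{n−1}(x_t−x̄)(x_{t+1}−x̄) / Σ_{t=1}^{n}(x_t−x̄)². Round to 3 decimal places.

-0.524

Mean x̄ = (5 + 16 + 4 + 7 + 18 + 6 + 14 + 13)/8 = 10.3750
Deviations from mean: -5.3750, 5.6250, -6.3750, -3.3750, 7.6250, -4.3750, 3.6250, 2.6250
Σ(x_t−x̄)(x_{t+1}−x̄) = (-30.2344) + (-35.8594) + (21.5156) + (-25.7344) + (-33.3594) + (-15.8594) + (9.5156) = -110.0156
Denominator Σ(x_t−x̄)² = 209.8750
r_1 = -110.0156 / 209.8750 = -0.524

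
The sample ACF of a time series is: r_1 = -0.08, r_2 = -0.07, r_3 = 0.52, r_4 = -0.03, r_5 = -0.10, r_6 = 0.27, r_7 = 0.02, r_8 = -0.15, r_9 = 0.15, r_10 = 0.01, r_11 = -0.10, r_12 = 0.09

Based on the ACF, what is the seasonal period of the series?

3

The largest autocorrelation is r_3 = 0.52, with weaker echoes at lags 6 (0.27) and 9 (0.15); the remaining lags stay at or below 0.09.
The dominant spike at lag 3 indicates a seasonal period of 3.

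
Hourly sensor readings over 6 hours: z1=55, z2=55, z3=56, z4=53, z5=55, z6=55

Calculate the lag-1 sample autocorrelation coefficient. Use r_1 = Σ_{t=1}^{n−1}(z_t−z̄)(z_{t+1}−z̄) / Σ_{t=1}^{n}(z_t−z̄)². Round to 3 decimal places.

Mean z̄ = (55 + 55 + 56 + 53 + 55 + 55)/6 = 54.8333
Deviations from mean: 0.1667, 0.1667, 1.1667, -1.8333, 0.1667, 0.1667
Σ(z_t−z̄)(z_{t+1}−z̄) = (0.0278) + (0.1944) + (-2.1389) + (-0.3056) + (0.0278) = -2.1944
Denominator Σ(z_t−z̄)² = 4.8333
r_1 = -2.1944 / 4.8333 = -0.454

-0.454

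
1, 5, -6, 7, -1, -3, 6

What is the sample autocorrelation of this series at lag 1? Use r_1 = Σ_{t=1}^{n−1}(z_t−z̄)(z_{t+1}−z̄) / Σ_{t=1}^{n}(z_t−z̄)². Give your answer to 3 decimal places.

Mean z̄ = (1 + 5 − 6 + 7 − 1 − 3 + 6)/7 = 1.2857
Deviations from mean: -0.2857, 3.7143, -7.2857, 5.7143, -2.2857, -4.2857, 4.7143
Σ(z_t−z̄)(z_{t+1}−z̄) = (-1.0612) + (-27.0612) + (-41.6327) + (-13.0612) + (9.7959) + (-20.2041) = -93.2245
Denominator Σ(z_t−z̄)² = 145.4286
r_1 = -93.2245 / 145.4286 = -0.641

-0.641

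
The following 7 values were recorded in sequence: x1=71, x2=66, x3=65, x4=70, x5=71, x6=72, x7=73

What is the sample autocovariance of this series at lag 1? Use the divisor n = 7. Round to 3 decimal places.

3.172

Mean x̄ = (71 + 66 + 65 + 70 + 71 + 72 + 73)/7 = 69.7143
Deviations: 1.2857, -3.7143, -4.7143, 0.2857, 1.2857, 2.2857, 3.2857
Σ_{t=1}^{6}(x_t−x̄)(x_{t+1}−x̄) = 22.2041
γ_1 = 22.2041 / 7 = 3.172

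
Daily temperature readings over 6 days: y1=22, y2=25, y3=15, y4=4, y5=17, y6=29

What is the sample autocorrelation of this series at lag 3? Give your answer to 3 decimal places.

Mean ȳ = (22 + 25 + 15 + 4 + 17 + 29)/6 = 18.6667
Deviations from mean: 3.3333, 6.3333, -3.6667, -14.6667, -1.6667, 10.3333
Σ(y_t−ȳ)(y_{t+3}−ȳ) = (-48.8889) + (-10.5556) + (-37.8889) = -97.3333
Denominator Σ(y_t−ȳ)² = 389.3333
r_3 = -97.3333 / 389.3333 = -0.250

-0.250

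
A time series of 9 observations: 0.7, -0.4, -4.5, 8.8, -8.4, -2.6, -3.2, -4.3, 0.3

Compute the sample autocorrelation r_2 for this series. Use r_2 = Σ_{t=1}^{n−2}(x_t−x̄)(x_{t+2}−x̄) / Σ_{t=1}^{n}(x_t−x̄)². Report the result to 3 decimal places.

Mean x̄ = (0.7 − 0.4 − 4.5 + 8.8 − 8.4 − 2.6 − 3.2 − 4.3 + 0.3)/9 = -1.5111
Numerator Σ_{t=1}^{7}(x_t−x̄)(x_{t+2}−x̄) = 25.8231
Denominator Σ(x_t−x̄)² = 183.9289
r_2 = 25.8231 / 183.9289 = 0.140

0.140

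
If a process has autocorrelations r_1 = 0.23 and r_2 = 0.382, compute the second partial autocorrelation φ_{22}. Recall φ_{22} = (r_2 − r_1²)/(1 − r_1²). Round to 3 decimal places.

φ_{22} = (r_2 − r_1²) / (1 − r_1²)
r_1² = (0.23)² = 0.0529
Numerator = 0.382 − 0.0529 = 0.3291; denominator = 1 − 0.0529 = 0.9471
φ_{22} = 0.3291 / 0.9471 = 0.347

0.347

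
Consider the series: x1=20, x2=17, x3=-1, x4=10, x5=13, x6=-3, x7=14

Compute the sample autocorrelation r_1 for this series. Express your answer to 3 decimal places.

Mean x̄ = (20 + 17 − 1 + 10 + 13 − 3 + 14)/7 = 10.0000
Deviations from mean: 10.0000, 7.0000, -11.0000, 0.0000, 3.0000, -13.0000, 4.0000
Numerator Σ_{t=1}^{6}(x_t−x̄)(x_{t+1}−x̄) = -98.0000
Denominator Σ(x_t−x̄)² = 464.0000
r_1 = -98.0000 / 464.0000 = -0.211

-0.211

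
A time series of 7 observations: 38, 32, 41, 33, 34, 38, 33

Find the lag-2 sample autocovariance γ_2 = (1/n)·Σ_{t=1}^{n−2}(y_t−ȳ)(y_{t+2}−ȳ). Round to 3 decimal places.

1.662

Mean ȳ = (38 + 32 + 41 + 33 + 34 + 38 + 33)/7 = 35.5714
Deviations: 2.4286, -3.5714, 5.4286, -2.5714, -1.5714, 2.4286, -2.5714
Σ_{t=1}^{5}(y_t−ȳ)(y_{t+2}−ȳ) = 11.6327
γ_2 = 11.6327 / 7 = 1.662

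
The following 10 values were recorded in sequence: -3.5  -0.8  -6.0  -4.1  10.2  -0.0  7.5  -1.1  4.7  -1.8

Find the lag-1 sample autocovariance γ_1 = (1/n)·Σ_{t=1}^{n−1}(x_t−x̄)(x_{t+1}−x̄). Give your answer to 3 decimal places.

Mean x̄ = (-3.5 − 0.8 − 6.0 − 4.1 + 10.2 − 0.0 + 7.5 − 1.1 + 4.7 − 1.8)/10 = 0.5100
Σ_{t=1}^{9}(x_t−x̄)(x_{t+1}−x̄) = -37.0641
γ_1 = -37.0641 / 10 = -3.706

-3.706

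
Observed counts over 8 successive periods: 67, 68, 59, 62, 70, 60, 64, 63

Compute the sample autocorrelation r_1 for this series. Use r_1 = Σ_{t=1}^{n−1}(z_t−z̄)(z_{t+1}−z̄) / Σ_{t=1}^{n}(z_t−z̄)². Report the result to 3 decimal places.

Mean z̄ = (67 + 68 + 59 + 62 + 70 + 60 + 64 + 63)/8 = 64.1250
Numerator Σ_{t=1}^{7}(z_t−z̄)(z_{t+1}−z̄) = -33.8906
Denominator Σ(z_t−z̄)² = 106.8750
r_1 = -33.8906 / 106.8750 = -0.317

-0.317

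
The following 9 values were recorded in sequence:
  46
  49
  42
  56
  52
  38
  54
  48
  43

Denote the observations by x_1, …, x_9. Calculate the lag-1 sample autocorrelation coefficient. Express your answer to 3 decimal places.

-0.438

Mean x̄ = (46 + 49 + 42 + 56 + 52 + 38 + 54 + 48 + 43)/9 = 47.5556
Numerator Σ_{t=1}^{8}(x_t−x̄)(x_{t+1}−x̄) = -122.8642
Denominator Σ(x_t−x̄)² = 280.2222
r_1 = -122.8642 / 280.2222 = -0.438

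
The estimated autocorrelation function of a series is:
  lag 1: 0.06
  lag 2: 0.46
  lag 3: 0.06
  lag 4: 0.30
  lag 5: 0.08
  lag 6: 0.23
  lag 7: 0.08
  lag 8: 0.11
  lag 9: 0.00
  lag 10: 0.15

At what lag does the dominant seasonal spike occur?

The largest autocorrelation is r_2 = 0.46, with weaker echoes at lags 4 (0.30), 6 (0.23) and 10 (0.15); the remaining lags stay at or below 0.11.
The dominant spike at lag 2 indicates a seasonal period of 2.

2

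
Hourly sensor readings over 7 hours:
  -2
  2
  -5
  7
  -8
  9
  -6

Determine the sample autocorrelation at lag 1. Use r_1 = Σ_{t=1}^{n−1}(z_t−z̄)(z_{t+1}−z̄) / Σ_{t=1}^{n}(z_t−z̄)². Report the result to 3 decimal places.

Mean z̄ = (-2 + 2 − 5 + 7 − 8 + 9 − 6)/7 = -0.4286
Deviations from mean: -1.5714, 2.4286, -4.5714, 7.4286, -7.5714, 9.4286, -5.5714
Σ(z_t−z̄)(z_{t+1}−z̄) = (-3.8163) + (-11.1020) + (-33.9592) + (-56.2449) + (-71.3878) + (-52.5306) = -229.0408
Denominator Σ(z_t−z̄)² = 261.7143
r_1 = -229.0408 / 261.7143 = -0.875

-0.875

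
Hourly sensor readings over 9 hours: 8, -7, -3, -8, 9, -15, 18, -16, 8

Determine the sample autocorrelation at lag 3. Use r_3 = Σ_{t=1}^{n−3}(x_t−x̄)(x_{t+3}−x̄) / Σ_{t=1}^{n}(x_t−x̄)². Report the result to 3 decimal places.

-0.442

Mean x̄ = (8 − 7 − 3 − 8 + 9 − 15 + 18 − 16 + 8)/9 = -0.6667
Σ(x_t−x̄)(x_{t+3}−x̄) = (-63.5556) + (-61.2222) + (33.4444) + (-136.8889) + (-148.2222) + (-124.2222) = -500.6667
Denominator Σ(x_t−x̄)² = 1132.0000
r_3 = -500.6667 / 1132.0000 = -0.442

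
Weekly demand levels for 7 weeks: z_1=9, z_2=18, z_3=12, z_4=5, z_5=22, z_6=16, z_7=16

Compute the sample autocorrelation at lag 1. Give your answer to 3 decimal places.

-0.313

Mean z̄ = (9 + 18 + 12 + 5 + 22 + 16 + 16)/7 = 14.0000
Deviations from mean: -5.0000, 4.0000, -2.0000, -9.0000, 8.0000, 2.0000, 2.0000
Numerator Σ_{t=1}^{6}(z_t−z̄)(z_{t+1}−z̄) = -62.0000
Denominator Σ(z_t−z̄)² = 198.0000
r_1 = -62.0000 / 198.0000 = -0.313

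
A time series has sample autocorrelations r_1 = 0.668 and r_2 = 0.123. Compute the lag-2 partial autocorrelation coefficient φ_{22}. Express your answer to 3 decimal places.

-0.584

φ_{22} = (r_2 − r_1²) / (1 − r_1²)
r_1² = (0.668)² = 0.446224
Numerator = 0.123 − 0.4462 = -0.3232; denominator = 1 − 0.4462 = 0.5538
φ_{22} = -0.3232 / 0.5538 = -0.584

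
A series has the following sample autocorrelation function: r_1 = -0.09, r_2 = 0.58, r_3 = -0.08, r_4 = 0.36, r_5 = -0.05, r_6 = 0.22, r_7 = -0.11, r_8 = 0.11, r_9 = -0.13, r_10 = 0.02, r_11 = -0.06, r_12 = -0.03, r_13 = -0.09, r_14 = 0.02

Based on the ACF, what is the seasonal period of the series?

The largest autocorrelation is r_2 = 0.58, with weaker echoes at lags 4 (0.36) and 6 (0.22); the remaining lags stay at or below 0.11.
The dominant spike at lag 2 indicates a seasonal period of 2.

2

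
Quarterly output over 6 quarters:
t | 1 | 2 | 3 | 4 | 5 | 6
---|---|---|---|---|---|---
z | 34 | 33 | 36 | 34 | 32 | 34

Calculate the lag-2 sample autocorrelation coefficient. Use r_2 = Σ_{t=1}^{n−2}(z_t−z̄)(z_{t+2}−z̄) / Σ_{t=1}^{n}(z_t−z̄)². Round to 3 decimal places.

Mean z̄ = (34 + 33 + 36 + 34 + 32 + 34)/6 = 33.8333
Deviations from mean: 0.1667, -0.8333, 2.1667, 0.1667, -1.8333, 0.1667
Numerator Σ_{t=1}^{4}(z_t−z̄)(z_{t+2}−z̄) = -3.7222
Denominator Σ(z_t−z̄)² = 8.8333
r_2 = -3.7222 / 8.8333 = -0.421

-0.421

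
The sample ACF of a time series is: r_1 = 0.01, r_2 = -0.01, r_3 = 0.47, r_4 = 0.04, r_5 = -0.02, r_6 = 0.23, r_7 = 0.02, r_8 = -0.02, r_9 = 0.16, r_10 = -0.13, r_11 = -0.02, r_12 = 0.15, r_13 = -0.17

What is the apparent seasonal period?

3

The largest autocorrelation is r_3 = 0.47, with weaker echoes at lags 6 (0.23), 9 (0.16) and 12 (0.15); the remaining lags stay at or below 0.04.
The dominant spike at lag 3 indicates a seasonal period of 3.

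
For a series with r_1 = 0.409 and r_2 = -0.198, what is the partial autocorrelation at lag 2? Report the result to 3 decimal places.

φ_{22} = (r_2 − r_1²) / (1 − r_1²)
r_1² = (0.409)² = 0.167281
Numerator = -0.198 − 0.1673 = -0.3653; denominator = 1 − 0.1673 = 0.8327
φ_{22} = -0.3653 / 0.8327 = -0.439

-0.439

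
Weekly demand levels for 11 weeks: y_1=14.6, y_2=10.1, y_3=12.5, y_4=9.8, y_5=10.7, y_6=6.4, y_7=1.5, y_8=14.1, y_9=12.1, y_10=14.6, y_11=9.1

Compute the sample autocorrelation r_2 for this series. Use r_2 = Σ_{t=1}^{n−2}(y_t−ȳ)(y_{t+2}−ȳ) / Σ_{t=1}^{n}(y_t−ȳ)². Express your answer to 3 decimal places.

-0.044

Mean ȳ = (14.6 + 10.1 + 12.5 + 9.8 + 10.7 + 6.4 + 1.5 + 14.1 + 12.1 + 14.6 + 9.1)/11 = 10.5000
Numerator Σ_{t=1}^{9}(y_t−ȳ)(y_{t+2}−ȳ) = -6.6900
Denominator Σ(y_t−ȳ)² = 153.6000
r_2 = -6.6900 / 153.6000 = -0.044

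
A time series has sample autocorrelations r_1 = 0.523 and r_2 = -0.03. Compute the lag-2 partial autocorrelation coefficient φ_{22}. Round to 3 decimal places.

-0.418

φ_{22} = (r_2 − r_1²) / (1 − r_1²)
r_1² = (0.523)² = 0.273529
Numerator = -0.03 − 0.2735 = -0.3035; denominator = 1 − 0.2735 = 0.7265
φ_{22} = -0.3035 / 0.7265 = -0.418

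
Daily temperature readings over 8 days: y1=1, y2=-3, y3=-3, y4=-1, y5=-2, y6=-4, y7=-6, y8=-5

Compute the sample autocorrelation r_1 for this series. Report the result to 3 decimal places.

0.290

Mean ȳ = (1 − 3 − 3 − 1 − 2 − 4 − 6 − 5)/8 = -2.8750
Deviations from mean: 3.8750, -0.1250, -0.1250, 1.8750, 0.8750, -1.1250, -3.1250, -2.1250
Numerator Σ_{t=1}^{7}(y_t−ȳ)(y_{t+1}−ȳ) = 10.1094
Denominator Σ(y_t−ȳ)² = 34.8750
r_1 = 10.1094 / 34.8750 = 0.290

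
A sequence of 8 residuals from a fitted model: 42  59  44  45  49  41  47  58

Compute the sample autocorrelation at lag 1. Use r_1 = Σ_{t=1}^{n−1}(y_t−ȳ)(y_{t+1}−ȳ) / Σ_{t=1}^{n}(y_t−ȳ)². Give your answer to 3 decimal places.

-0.332

Mean ȳ = (42 + 59 + 44 + 45 + 49 + 41 + 47 + 58)/8 = 48.1250
Deviations from mean: -6.1250, 10.8750, -4.1250, -3.1250, 0.8750, -7.1250, -1.1250, 9.8750
Σ(y_t−ȳ)(y_{t+1}−ȳ) = (-66.6094) + (-44.8594) + (12.8906) + (-2.7344) + (-6.2344) + (8.0156) + (-11.1094) = -110.6406
Denominator Σ(y_t−ȳ)² = 332.8750
r_1 = -110.6406 / 332.8750 = -0.332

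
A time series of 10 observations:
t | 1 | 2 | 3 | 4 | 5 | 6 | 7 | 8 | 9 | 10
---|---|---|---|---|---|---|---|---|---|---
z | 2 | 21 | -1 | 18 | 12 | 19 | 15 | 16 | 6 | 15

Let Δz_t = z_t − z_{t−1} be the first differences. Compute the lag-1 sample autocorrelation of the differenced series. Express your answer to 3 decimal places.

First differences Δz: 19, -22, 19, -6, 7, -4, 1, -10, 9
Mean of differences = 1.4444
Numerator Σ(Δz_t−Δz̄)(Δz_{t+1}−Δz̄) = -1104.4198
Denominator Σ(Δz_t−Δz̄)² = 1470.2222
r_1(Δz) = -1104.4198 / 1470.2222 = -0.751

-0.751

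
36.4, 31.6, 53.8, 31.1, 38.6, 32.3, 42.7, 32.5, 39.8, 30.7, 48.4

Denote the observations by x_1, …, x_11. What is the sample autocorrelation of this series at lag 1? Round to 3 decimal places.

Mean x̄ = (36.4 + 31.6 + 53.8 + 31.1 + 38.6 + 32.3 + 42.7 + 32.5 + 39.8 + 30.7 + 48.4)/11 = 37.9909
Numerator Σ_{t=1}^{10}(x_t−x̄)(x_{t+1}−x̄) = -359.1410
Denominator Σ(x_t−x̄)² = 590.6491
r_1 = -359.1410 / 590.6491 = -0.608

-0.608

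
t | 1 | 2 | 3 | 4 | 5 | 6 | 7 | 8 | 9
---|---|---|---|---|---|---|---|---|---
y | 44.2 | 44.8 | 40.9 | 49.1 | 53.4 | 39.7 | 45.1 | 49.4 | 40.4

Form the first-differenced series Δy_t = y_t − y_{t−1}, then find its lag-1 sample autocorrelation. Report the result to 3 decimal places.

-0.350

First differences Δy: 0.6, -3.9, 8.2, 4.3, -13.7, 5.4, 4.3, -9.0
Mean of differences = -0.4750
Numerator Σ(Δy_t−Δȳ)(Δy_{t+1}−Δȳ) = -145.4706
Denominator Σ(Δy_t−Δȳ)² = 415.8350
r_1(Δy) = -145.4706 / 415.8350 = -0.350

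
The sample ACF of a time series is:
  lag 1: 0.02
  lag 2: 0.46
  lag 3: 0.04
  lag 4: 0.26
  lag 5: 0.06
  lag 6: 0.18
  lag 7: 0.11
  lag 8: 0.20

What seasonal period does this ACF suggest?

The largest autocorrelation is r_2 = 0.46, with weaker echoes at lags 4 (0.26), 6 (0.18) and 8 (0.20); the remaining lags stay at or below 0.11.
The dominant spike at lag 2 indicates a seasonal period of 2.

2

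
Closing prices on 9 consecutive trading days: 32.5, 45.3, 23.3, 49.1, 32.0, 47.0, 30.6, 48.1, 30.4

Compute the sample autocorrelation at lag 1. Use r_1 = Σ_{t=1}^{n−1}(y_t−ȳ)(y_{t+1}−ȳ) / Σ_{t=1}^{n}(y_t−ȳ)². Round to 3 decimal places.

-0.858

Mean ȳ = (32.5 + 45.3 + 23.3 + 49.1 + 32.0 + 47.0 + 30.6 + 48.1 + 30.4)/9 = 37.5889
Numerator Σ_{t=1}^{8}(y_t−ȳ)(y_{t+1}−ȳ) = -645.6346
Denominator Σ(y_t−ȳ)² = 752.8489
r_1 = -645.6346 / 752.8489 = -0.858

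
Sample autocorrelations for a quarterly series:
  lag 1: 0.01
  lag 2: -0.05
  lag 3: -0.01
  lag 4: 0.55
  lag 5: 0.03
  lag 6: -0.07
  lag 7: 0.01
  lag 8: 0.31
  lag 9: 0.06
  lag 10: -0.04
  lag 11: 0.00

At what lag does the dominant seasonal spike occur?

4

The largest autocorrelation is r_4 = 0.55, with a weaker echo at lag 8 (0.31); the remaining lags stay at or below 0.06.
The dominant spike at lag 4 indicates a seasonal period of 4.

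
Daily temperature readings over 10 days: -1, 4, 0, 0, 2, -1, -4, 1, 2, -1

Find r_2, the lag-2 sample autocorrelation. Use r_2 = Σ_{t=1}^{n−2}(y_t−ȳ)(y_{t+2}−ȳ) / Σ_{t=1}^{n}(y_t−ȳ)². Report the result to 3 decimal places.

Mean ȳ = (-1 + 4 + 0 + 0 + 2 − 1 − 4 + 1 + 2 − 1)/10 = 0.2000
Numerator Σ_{t=1}^{8}(y_t−ȳ)(y_{t+2}−ȳ) = -17.6800
Denominator Σ(y_t−ȳ)² = 43.6000
r_2 = -17.6800 / 43.6000 = -0.406

-0.406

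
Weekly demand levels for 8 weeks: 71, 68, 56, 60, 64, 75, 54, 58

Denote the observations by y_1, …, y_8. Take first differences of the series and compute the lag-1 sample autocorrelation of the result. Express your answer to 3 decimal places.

-0.401

First differences Δy: -3, -12, 4, 4, 11, -21, 4
Mean of differences = -1.8571
Numerator Σ(Δy_t−Δȳ)(Δy_{t+1}−Δȳ) = -296.4490
Denominator Σ(Δy_t−Δȳ)² = 738.8571
r_1(Δy) = -296.4490 / 738.8571 = -0.401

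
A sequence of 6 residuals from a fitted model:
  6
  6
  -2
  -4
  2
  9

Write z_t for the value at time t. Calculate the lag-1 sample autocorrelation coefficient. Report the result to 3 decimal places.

0.220

Mean z̄ = (6 + 6 − 2 − 4 + 2 + 9)/6 = 2.8333
Deviations from mean: 3.1667, 3.1667, -4.8333, -6.8333, -0.8333, 6.1667
Numerator Σ_{t=1}^{5}(z_t−z̄)(z_{t+1}−z̄) = 28.3056
Denominator Σ(z_t−z̄)² = 128.8333
r_1 = 28.3056 / 128.8333 = 0.220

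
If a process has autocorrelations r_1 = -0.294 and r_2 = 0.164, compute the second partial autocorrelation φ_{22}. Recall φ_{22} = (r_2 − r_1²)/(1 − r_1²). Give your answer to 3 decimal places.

0.085

φ_{22} = (r_2 − r_1²) / (1 − r_1²)
r_1² = (-0.294)² = 0.086436
Numerator = 0.164 − 0.0864 = 0.0776; denominator = 1 − 0.0864 = 0.9136
φ_{22} = 0.0776 / 0.9136 = 0.085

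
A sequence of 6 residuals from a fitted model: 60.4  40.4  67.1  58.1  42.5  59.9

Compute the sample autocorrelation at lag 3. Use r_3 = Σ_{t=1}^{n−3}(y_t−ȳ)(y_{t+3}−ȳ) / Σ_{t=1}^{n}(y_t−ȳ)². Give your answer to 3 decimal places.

0.447

Mean ȳ = (60.4 + 40.4 + 67.1 + 58.1 + 42.5 + 59.9)/6 = 54.7333
Deviations from mean: 5.6667, -14.3333, 12.3667, 3.3667, -12.2333, 5.1667
Numerator Σ_{t=1}^{3}(y_t−ȳ)(y_{t+3}−ȳ) = 258.3167
Denominator Σ(y_t−ȳ)² = 578.1733
r_3 = 258.3167 / 578.1733 = 0.447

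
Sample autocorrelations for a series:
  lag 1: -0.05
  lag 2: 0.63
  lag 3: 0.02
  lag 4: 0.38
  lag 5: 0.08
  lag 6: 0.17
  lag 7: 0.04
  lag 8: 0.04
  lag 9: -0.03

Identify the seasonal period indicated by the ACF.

2

The largest autocorrelation is r_2 = 0.63, with weaker echoes at lags 4 (0.38) and 6 (0.17); the remaining lags stay at or below 0.08.
The dominant spike at lag 2 indicates a seasonal period of 2.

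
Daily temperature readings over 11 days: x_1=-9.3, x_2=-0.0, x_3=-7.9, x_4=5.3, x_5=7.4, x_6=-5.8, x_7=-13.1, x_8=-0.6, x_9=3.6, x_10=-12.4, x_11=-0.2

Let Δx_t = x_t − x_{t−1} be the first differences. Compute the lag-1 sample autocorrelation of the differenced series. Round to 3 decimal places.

First differences Δx: 9.3, -7.9, 13.2, 2.1, -13.2, -7.3, 12.5, 4.2, -16.0, 12.2
Mean of differences = 0.9100
Numerator Σ(Δx_t−Δx̄)(Δx_{t+1}−Δx̄) = -372.0841
Denominator Σ(Δx_t−Δx̄)² = 1125.5290
r_1(Δx) = -372.0841 / 1125.5290 = -0.331

-0.331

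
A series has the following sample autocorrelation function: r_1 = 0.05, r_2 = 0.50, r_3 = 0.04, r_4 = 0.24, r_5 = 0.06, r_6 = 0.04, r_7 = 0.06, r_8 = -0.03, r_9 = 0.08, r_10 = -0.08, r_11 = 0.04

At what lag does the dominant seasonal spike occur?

The largest autocorrelation is r_2 = 0.50, with a weaker echo at lag 4 (0.24); the remaining lags stay at or below 0.08.
The dominant spike at lag 2 indicates a seasonal period of 2.

2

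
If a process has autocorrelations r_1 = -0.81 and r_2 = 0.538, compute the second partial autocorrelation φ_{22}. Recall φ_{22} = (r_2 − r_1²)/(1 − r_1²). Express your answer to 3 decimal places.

-0.343

φ_{22} = (r_2 − r_1²) / (1 − r_1²)
r_1² = (-0.81)² = 0.6561
Numerator = 0.538 − 0.6561 = -0.1181; denominator = 1 − 0.6561 = 0.3439
φ_{22} = -0.1181 / 0.3439 = -0.343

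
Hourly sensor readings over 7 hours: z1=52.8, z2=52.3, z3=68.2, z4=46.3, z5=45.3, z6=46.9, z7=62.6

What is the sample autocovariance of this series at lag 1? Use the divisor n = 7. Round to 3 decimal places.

Mean z̄ = (52.8 + 52.3 + 68.2 + 46.3 + 45.3 + 46.9 + 62.6)/7 = 53.4857
Σ_{t=1}^{6}(z_t−z̄)(z_{t+1}−z̄) = -69.6616
γ_1 = -69.6616 / 7 = -9.952

-9.952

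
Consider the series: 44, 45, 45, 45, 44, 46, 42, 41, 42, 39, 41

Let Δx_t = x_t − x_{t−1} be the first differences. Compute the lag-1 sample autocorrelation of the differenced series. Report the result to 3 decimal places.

First differences Δx: 1, 0, 0, -1, 2, -4, -1, 1, -3, 2
Mean of differences = -0.3000
Numerator Σ(Δx_t−Δx̄)(Δx_{t+1}−Δx̄) = -17.8900
Denominator Σ(Δx_t−Δx̄)² = 36.1000
r_1(Δx) = -17.8900 / 36.1000 = -0.496

-0.496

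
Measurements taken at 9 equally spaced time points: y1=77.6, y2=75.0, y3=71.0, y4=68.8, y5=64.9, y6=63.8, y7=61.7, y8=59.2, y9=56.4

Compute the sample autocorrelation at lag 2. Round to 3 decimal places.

Mean ȳ = (77.6 + 75.0 + 71.0 + 68.8 + 64.9 + 63.8 + 61.7 + 59.2 + 56.4)/9 = 66.4889
Numerator Σ_{t=1}^{7}(y_t−ȳ)(y_{t+2}−ȳ) = 131.9342
Denominator Σ(y_t−ȳ)² = 409.1889
r_2 = 131.9342 / 409.1889 = 0.322

0.322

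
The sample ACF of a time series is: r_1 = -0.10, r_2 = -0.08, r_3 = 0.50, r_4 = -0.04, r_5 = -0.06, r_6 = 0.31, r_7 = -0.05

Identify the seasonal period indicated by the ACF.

The largest autocorrelation is r_3 = 0.50, with a weaker echo at lag 6 (0.31); the remaining lags stay at or below -0.04.
The dominant spike at lag 3 indicates a seasonal period of 3.

3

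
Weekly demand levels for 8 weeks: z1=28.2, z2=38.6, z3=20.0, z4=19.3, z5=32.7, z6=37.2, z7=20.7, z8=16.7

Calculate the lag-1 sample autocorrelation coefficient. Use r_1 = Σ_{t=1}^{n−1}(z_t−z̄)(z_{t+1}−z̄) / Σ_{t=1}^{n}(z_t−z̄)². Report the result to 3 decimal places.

Mean z̄ = (28.2 + 38.6 + 20.0 + 19.3 + 32.7 + 37.2 + 20.7 + 16.7)/8 = 26.6750
Deviations from mean: 1.5250, 11.9250, -6.6750, -7.3750, 6.0250, 10.5250, -5.9750, -9.9750
Σ(z_t−z̄)(z_{t+1}−z̄) = (18.1856) + (-79.5994) + (49.2281) + (-44.4344) + (63.4131) + (-62.8869) + (59.6006) = 3.5069
Denominator Σ(z_t−z̄)² = 525.7550
r_1 = 3.5069 / 525.7550 = 0.007

0.007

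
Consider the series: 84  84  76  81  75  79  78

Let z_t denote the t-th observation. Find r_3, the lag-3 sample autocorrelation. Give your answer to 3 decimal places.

-0.182

Mean z̄ = (84 + 84 + 76 + 81 + 75 + 79 + 78)/7 = 79.5714
Deviations from mean: 4.4286, 4.4286, -3.5714, 1.4286, -4.5714, -0.5714, -1.5714
Σ(z_t−z̄)(z_{t+3}−z̄) = (6.3265) + (-20.2449) + (2.0408) + (-2.2449) = -14.1224
Denominator Σ(z_t−z̄)² = 77.7143
r_3 = -14.1224 / 77.7143 = -0.182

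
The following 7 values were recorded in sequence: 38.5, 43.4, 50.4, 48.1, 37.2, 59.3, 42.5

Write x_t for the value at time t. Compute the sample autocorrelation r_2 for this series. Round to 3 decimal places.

-0.056

Mean x̄ = (38.5 + 43.4 + 50.4 + 48.1 + 37.2 + 59.3 + 42.5)/7 = 45.6286
Deviations from mean: -7.1286, -2.2286, 4.7714, 2.4714, -8.4286, 13.6714, -3.1286
Σ(x_t−x̄)(x_{t+2}−x̄) = (-34.0135) + (-5.5078) + (-40.2163) + (33.7880) + (26.3694) = -19.5802
Denominator Σ(x_t−x̄)² = 352.3943
r_2 = -19.5802 / 352.3943 = -0.056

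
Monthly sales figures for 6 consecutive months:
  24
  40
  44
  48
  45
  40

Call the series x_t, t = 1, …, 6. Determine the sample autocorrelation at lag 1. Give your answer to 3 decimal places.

0.192

Mean x̄ = (24 + 40 + 44 + 48 + 45 + 40)/6 = 40.1667
Σ(x_t−x̄)(x_{t+1}−x̄) = (2.6944) + (-0.6389) + (30.0278) + (37.8611) + (-0.8056) = 69.1389
Denominator Σ(x_t−x̄)² = 360.8333
r_1 = 69.1389 / 360.8333 = 0.192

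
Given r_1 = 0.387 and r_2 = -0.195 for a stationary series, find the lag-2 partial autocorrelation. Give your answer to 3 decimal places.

-0.406

φ_{22} = (r_2 − r_1²) / (1 − r_1²)
r_1² = (0.387)² = 0.149769
Numerator = -0.195 − 0.1498 = -0.3448; denominator = 1 − 0.1498 = 0.8502
φ_{22} = -0.3448 / 0.8502 = -0.406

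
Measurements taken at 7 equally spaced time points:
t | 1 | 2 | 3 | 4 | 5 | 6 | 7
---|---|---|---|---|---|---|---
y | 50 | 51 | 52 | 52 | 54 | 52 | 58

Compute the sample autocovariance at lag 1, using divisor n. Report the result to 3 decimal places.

0.111

Mean ȳ = (50 + 51 + 52 + 52 + 54 + 52 + 58)/7 = 52.7143
Σ_{t=1}^{6}(y_t−ȳ)(y_{t+1}−ȳ) = 0.7755
γ_1 = 0.7755 / 7 = 0.111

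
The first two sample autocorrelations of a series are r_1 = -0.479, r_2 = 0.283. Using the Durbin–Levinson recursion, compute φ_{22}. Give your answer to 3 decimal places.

φ_{22} = (r_2 − r_1²) / (1 − r_1²)
r_1² = (-0.479)² = 0.229441
Numerator = 0.283 − 0.2294 = 0.0536; denominator = 1 − 0.2294 = 0.7706
φ_{22} = 0.0536 / 0.7706 = 0.070

0.070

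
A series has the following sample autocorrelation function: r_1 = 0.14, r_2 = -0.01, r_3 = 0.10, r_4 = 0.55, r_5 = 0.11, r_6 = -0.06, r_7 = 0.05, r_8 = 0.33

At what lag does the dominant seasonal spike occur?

The largest autocorrelation is r_4 = 0.55, with a weaker echo at lag 8 (0.33); the remaining lags stay at or below 0.14.
The dominant spike at lag 4 indicates a seasonal period of 4.

4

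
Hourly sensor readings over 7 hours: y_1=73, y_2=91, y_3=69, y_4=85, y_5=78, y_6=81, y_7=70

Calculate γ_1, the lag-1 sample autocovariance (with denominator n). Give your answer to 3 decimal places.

-38.717

Mean ȳ = (73 + 91 + 69 + 85 + 78 + 81 + 70)/7 = 78.1429
Deviations: -5.1429, 12.8571, -9.1429, 6.8571, -0.1429, 2.8571, -8.1429
Σ_{t=1}^{6}(y_t−ȳ)(y_{t+1}−ȳ) = -271.0204
γ_1 = -271.0204 / 7 = -38.717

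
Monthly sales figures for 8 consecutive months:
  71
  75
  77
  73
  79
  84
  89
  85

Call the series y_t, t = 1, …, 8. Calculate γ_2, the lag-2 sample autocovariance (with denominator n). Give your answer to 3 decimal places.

Mean ȳ = (71 + 75 + 77 + 73 + 79 + 84 + 89 + 85)/8 = 79.1250
Σ_{t=1}^{6}(y_t−ȳ)(y_{t+2}−ȳ) = 40.3438
γ_2 = 40.3438 / 8 = 5.043

5.043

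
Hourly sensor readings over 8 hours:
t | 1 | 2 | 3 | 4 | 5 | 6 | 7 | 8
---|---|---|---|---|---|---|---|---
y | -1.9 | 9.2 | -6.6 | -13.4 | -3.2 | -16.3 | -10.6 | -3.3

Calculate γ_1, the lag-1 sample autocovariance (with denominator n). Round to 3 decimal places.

5.518

Mean ȳ = (-1.9 + 9.2 − 6.6 − 13.4 − 3.2 − 16.3 − 10.6 − 3.3)/8 = -5.7625
Σ_{t=1}^{7}(y_t−ȳ)(y_{t+1}−ȳ) = 44.1473
γ_1 = 44.1473 / 8 = 5.518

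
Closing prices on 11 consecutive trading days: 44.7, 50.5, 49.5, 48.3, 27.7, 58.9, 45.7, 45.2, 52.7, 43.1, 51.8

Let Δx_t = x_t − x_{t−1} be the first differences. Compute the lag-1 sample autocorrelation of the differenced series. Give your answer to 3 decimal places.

First differences Δx: 5.8, -1.0, -1.2, -20.6, 31.2, -13.2, -0.5, 7.5, -9.6, 8.7
Mean of differences = 0.7100
Numerator Σ(Δx_t−Δx̄)(Δx_{t+1}−Δx̄) = -1182.3601
Denominator Σ(Δx_t−Δx̄)² = 1827.4290
r_1(Δx) = -1182.3601 / 1827.4290 = -0.647

-0.647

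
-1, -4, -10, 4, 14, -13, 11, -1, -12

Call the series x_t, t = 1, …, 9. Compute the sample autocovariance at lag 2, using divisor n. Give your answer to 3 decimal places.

Mean x̄ = (-1 − 4 − 10 + 4 + 14 − 13 + 11 − 1 − 12)/9 = -1.3333
Σ_{t=1}^{7}(x_t−x̄)(x_{t+2}−x̄) = -158.5556
γ_2 = -158.5556 / 9 = -17.617

-17.617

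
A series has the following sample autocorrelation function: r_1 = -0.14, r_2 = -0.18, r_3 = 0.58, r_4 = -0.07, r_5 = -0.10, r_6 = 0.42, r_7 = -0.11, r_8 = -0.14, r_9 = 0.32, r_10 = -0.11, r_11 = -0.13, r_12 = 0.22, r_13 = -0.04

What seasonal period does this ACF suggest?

3

The largest autocorrelation is r_3 = 0.58, with weaker echoes at lags 6 (0.42), 9 (0.32) and 12 (0.22); the remaining lags stay at or below -0.04.
The dominant spike at lag 3 indicates a seasonal period of 3.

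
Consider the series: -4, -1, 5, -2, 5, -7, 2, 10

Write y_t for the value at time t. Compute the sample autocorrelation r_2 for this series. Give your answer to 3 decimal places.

-0.194

Mean ȳ = (-4 − 1 + 5 − 2 + 5 − 7 + 2 + 10)/8 = 1.0000
Deviations from mean: -5.0000, -2.0000, 4.0000, -3.0000, 4.0000, -8.0000, 1.0000, 9.0000
Σ(y_t−ȳ)(y_{t+2}−ȳ) = (-20.0000) + (6.0000) + (16.0000) + (24.0000) + (4.0000) + (-72.0000) = -42.0000
Denominator Σ(y_t−ȳ)² = 216.0000
r_2 = -42.0000 / 216.0000 = -0.194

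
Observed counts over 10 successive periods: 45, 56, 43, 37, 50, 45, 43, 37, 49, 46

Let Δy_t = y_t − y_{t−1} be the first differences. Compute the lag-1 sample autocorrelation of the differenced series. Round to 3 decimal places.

First differences Δy: 11, -13, -6, 13, -5, -2, -6, 12, -3
Mean of differences = 0.1111
Numerator Σ(Δy_t−Δȳ)(Δy_{t+1}−Δȳ) = -293.2346
Denominator Σ(Δy_t−Δȳ)² = 712.8889
r_1(Δy) = -293.2346 / 712.8889 = -0.411

-0.411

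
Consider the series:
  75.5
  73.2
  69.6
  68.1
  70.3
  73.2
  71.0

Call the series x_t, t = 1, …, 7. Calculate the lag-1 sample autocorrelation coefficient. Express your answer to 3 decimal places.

Mean x̄ = (75.5 + 73.2 + 69.6 + 68.1 + 70.3 + 73.2 + 71.0)/7 = 71.5571
Σ(x_t−x̄)(x_{t+1}−x̄) = (6.4776) + (-3.2153) + (6.7661) + (4.3461) + (-2.0653) + (-0.9153) = 11.3939
Denominator Σ(x_t−x̄)² = 38.6171
r_1 = 11.3939 / 38.6171 = 0.295

0.295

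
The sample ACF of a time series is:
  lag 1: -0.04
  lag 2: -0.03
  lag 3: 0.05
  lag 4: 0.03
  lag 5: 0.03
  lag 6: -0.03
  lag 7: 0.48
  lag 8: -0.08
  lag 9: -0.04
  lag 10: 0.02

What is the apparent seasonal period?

7

The largest autocorrelation is r_7 = 0.48; the remaining lags stay at or below 0.05.
The dominant spike at lag 7 indicates a seasonal period of 7.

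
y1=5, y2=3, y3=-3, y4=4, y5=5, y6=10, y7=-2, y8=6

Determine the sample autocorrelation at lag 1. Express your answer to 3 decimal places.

Mean ȳ = (5 + 3 − 3 + 4 + 5 + 10 − 2 + 6)/8 = 3.5000
Σ(y_t−ȳ)(y_{t+1}−ȳ) = (-0.7500) + (3.2500) + (-3.2500) + (0.7500) + (9.7500) + (-35.7500) + (-13.7500) = -39.7500
Denominator Σ(y_t−ȳ)² = 126.0000
r_1 = -39.7500 / 126.0000 = -0.315

-0.315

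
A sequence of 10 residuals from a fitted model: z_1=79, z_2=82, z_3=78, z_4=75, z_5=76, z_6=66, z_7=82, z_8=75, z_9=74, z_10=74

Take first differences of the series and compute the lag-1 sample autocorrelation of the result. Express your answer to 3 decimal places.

-0.645

First differences Δz: 3, -4, -3, 1, -10, 16, -7, -1, 0
Mean of differences = -0.5556
Numerator Σ(Δz_t−Δz̄)(Δz_{t+1}−Δz̄) = -282.7531
Denominator Σ(Δz_t−Δz̄)² = 438.2222
r_1(Δz) = -282.7531 / 438.2222 = -0.645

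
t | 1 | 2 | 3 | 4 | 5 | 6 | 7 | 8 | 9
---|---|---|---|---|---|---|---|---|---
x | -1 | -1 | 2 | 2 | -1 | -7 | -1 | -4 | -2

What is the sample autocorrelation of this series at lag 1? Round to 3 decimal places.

Mean x̄ = (-1 − 1 + 2 + 2 − 1 − 7 − 1 − 4 − 2)/9 = -1.4444
Numerator Σ_{t=1}^{8}(x_t−x̄)(x_{t+1}−x̄) = 10.4691
Denominator Σ(x_t−x̄)² = 62.2222
r_1 = 10.4691 / 62.2222 = 0.168

0.168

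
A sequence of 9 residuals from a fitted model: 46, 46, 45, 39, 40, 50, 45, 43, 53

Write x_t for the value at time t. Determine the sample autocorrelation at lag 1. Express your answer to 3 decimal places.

-0.055

Mean x̄ = (46 + 46 + 45 + 39 + 40 + 50 + 45 + 43 + 53)/9 = 45.2222
Numerator Σ_{t=1}^{8}(x_t−x̄)(x_{t+1}−x̄) = -8.4938
Denominator Σ(x_t−x̄)² = 155.5556
r_1 = -8.4938 / 155.5556 = -0.055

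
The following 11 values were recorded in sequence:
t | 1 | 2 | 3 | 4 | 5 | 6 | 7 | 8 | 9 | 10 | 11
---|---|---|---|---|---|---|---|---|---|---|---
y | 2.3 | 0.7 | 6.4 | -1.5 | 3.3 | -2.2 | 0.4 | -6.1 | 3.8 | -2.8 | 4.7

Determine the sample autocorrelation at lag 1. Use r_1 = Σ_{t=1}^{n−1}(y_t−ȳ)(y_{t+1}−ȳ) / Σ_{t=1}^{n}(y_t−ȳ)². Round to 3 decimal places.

Mean ȳ = (2.3 + 0.7 + 6.4 − 1.5 + 3.3 − 2.2 + 0.4 − 6.1 + 3.8 − 2.8 + 4.7)/11 = 0.8182
Numerator Σ_{t=1}^{10}(y_t−ȳ)(y_{t+1}−ȳ) = -68.3258
Denominator Σ(y_t−ȳ)² = 139.0964
r_1 = -68.3258 / 139.0964 = -0.491

-0.491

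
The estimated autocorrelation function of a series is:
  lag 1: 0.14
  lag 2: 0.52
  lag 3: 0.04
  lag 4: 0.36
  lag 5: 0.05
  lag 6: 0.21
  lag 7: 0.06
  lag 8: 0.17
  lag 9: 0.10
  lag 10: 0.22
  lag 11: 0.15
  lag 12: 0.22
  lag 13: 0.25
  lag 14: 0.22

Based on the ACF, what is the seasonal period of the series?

The largest autocorrelation is r_2 = 0.52, with a weaker echo at lag 4 (0.36); the remaining lags stay at or below 0.25.
The dominant spike at lag 2 indicates a seasonal period of 2.

2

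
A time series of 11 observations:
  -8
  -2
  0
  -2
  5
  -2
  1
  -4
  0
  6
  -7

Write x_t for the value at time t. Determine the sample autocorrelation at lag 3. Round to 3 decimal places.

0.061

Mean x̄ = (-8 − 2 + 0 − 2 + 5 − 2 + 1 − 4 + 0 + 6 − 7)/11 = -1.1818
Numerator Σ_{t=1}^{8}(x_t−x̄)(x_{t+3}−x̄) = 11.4463
Denominator Σ(x_t−x̄)² = 187.6364
r_3 = 11.4463 / 187.6364 = 0.061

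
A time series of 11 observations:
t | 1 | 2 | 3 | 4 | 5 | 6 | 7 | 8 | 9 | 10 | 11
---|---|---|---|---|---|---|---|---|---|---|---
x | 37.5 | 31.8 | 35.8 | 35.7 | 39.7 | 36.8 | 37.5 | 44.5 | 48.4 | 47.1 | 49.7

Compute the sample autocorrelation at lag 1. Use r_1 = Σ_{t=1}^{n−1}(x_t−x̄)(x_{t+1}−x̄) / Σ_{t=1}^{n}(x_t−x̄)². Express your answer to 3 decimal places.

Mean x̄ = (37.5 + 31.8 + 35.8 + 35.7 + 39.7 + 36.8 + 37.5 + 44.5 + 48.4 + 47.1 + 49.7)/11 = 40.4091
Numerator Σ_{t=1}^{10}(x_t−x̄)(x_{t+1}−x̄) = 239.2472
Denominator Σ(x_t−x̄)² = 359.6691
r_1 = 239.2472 / 359.6691 = 0.665

0.665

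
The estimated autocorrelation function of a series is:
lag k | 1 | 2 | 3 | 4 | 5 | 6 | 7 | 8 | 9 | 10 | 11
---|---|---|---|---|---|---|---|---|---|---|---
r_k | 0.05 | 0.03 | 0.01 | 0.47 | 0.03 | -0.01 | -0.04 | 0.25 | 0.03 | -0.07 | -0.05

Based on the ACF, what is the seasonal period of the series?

The largest autocorrelation is r_4 = 0.47, with a weaker echo at lag 8 (0.25); the remaining lags stay at or below 0.05.
The dominant spike at lag 4 indicates a seasonal period of 4.

4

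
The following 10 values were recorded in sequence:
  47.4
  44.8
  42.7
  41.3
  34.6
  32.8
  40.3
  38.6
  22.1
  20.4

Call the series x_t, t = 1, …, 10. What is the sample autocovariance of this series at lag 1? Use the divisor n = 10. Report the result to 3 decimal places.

36.512

Mean x̄ = (47.4 + 44.8 + 42.7 + 41.3 + 34.6 + 32.8 + 40.3 + 38.6 + 22.1 + 20.4)/10 = 36.5000
Σ_{t=1}^{9}(x_t−x̄)(x_{t+1}−x̄) = 365.1200
γ_1 = 365.1200 / 10 = 36.512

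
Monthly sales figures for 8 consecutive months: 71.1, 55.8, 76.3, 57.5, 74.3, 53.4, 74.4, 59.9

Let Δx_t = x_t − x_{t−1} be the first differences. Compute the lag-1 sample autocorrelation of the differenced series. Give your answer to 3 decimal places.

-0.882

First differences Δx: -15.3, 20.5, -18.8, 16.8, -20.9, 21.0, -14.5
Mean of differences = -1.6000
Numerator Σ(Δx_t−Δx̄)(Δx_{t+1}−Δx̄) = -2082.2100
Denominator Σ(Δx_t−Δx̄)² = 2360.1600
r_1(Δx) = -2082.2100 / 2360.1600 = -0.882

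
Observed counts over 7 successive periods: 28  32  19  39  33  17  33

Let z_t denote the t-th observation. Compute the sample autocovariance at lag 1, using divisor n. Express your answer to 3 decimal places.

Mean z̄ = (28 + 32 + 19 + 39 + 33 + 17 + 33)/7 = 28.7143
Deviations: -0.7143, 3.2857, -9.7143, 10.2857, 4.2857, -11.7143, 4.2857
Σ_{t=1}^{6}(z_t−z̄)(z_{t+1}−z̄) = -190.5102
γ_1 = -190.5102 / 7 = -27.216

-27.216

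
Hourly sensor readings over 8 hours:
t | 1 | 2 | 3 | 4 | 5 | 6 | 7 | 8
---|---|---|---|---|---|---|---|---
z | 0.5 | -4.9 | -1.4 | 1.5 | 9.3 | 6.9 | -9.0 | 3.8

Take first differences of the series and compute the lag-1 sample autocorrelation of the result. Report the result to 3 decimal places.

First differences Δz: -5.4, 3.5, 2.9, 7.8, -2.4, -15.9, 12.8
Mean of differences = 0.4714
Numerator Σ(Δz_t−Δz̄)(Δz_{t+1}−Δz̄) = -168.4994
Denominator Σ(Δz_t−Δz̄)² = 531.5143
r_1(Δz) = -168.4994 / 531.5143 = -0.317

-0.317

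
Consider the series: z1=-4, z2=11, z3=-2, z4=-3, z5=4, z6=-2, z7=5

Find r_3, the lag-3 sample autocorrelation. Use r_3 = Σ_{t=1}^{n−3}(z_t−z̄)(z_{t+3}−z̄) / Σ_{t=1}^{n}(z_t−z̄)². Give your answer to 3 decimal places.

Mean z̄ = (-4 + 11 − 2 − 3 + 4 − 2 + 5)/7 = 1.2857
Σ(z_t−z̄)(z_{t+3}−z̄) = (22.6531) + (26.3673) + (10.7959) + (-15.9184) = 43.8980
Denominator Σ(z_t−z̄)² = 183.4286
r_3 = 43.8980 / 183.4286 = 0.239

0.239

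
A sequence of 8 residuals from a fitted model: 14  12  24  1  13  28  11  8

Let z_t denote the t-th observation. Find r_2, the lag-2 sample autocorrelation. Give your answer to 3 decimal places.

Mean z̄ = (14 + 12 + 24 + 1 + 13 + 28 + 11 + 8)/8 = 13.8750
Deviations from mean: 0.1250, -1.8750, 10.1250, -12.8750, -0.8750, 14.1250, -2.8750, -5.8750
Numerator Σ_{t=1}^{6}(z_t−z̄)(z_{t+2}−z̄) = -245.7813
Denominator Σ(z_t−z̄)² = 514.8750
r_2 = -245.7813 / 514.8750 = -0.477

-0.477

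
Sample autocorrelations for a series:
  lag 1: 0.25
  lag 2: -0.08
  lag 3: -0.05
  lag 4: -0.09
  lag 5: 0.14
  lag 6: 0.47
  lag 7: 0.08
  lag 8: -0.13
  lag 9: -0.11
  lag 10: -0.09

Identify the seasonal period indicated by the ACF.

The largest autocorrelation is r_6 = 0.47; the remaining lags stay at or below 0.25.
The dominant spike at lag 6 indicates a seasonal period of 6.

6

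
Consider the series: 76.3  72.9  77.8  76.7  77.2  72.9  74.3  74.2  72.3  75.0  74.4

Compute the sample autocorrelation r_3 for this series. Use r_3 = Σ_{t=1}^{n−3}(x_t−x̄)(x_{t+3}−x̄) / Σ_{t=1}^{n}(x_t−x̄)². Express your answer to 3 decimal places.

Mean x̄ = (76.3 + 72.9 + 77.8 + 76.7 + 77.2 + 72.9 + 74.3 + 74.2 + 72.3 + 75.0 + 74.4)/11 = 74.9091
Numerator Σ_{t=1}^{8}(x_t−x̄)(x_{t+3}−x̄) = -5.0875
Denominator Σ(x_t−x̄)² = 34.7691
r_3 = -5.0875 / 34.7691 = -0.146

-0.146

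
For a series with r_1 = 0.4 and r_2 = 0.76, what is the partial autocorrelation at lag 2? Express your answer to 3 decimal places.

φ_{22} = (r_2 − r_1²) / (1 − r_1²)
r_1² = (0.4)² = 0.16
Numerator = 0.76 − 0.1600 = 0.6000; denominator = 1 − 0.1600 = 0.8400
φ_{22} = 0.6000 / 0.8400 = 0.714

0.714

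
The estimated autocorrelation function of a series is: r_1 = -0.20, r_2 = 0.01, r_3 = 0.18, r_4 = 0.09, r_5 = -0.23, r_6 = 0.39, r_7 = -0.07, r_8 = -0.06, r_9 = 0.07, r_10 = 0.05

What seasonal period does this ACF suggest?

The largest autocorrelation is r_6 = 0.39; the remaining lags stay at or below 0.18.
The dominant spike at lag 6 indicates a seasonal period of 6.

6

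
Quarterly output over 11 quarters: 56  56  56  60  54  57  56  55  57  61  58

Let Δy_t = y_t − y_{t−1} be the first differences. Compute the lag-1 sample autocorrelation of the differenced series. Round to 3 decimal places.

-0.557

First differences Δy: 0, 0, 4, -6, 3, -1, -1, 2, 4, -3
Mean of differences = 0.2000
Numerator Σ(Δy_t−Δȳ)(Δy_{t+1}−Δȳ) = -51.0400
Denominator Σ(Δy_t−Δȳ)² = 91.6000
r_1(Δy) = -51.0400 / 91.6000 = -0.557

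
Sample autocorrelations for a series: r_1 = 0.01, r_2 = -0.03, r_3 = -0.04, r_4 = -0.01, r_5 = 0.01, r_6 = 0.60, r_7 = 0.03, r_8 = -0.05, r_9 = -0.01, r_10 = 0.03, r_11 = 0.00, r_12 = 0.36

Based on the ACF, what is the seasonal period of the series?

The largest autocorrelation is r_6 = 0.60, with a weaker echo at lag 12 (0.36); the remaining lags stay at or below 0.03.
The dominant spike at lag 6 indicates a seasonal period of 6.

6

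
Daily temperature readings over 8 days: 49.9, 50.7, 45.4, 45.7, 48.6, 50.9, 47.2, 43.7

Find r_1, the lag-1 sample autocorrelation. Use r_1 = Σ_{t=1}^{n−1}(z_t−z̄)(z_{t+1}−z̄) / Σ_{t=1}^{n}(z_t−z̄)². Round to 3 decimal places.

Mean z̄ = (49.9 + 50.7 + 45.4 + 45.7 + 48.6 + 50.9 + 47.2 + 43.7)/8 = 47.7625
Deviations from mean: 2.1375, 2.9375, -2.3625, -2.0625, 0.8375, 3.1375, -0.5625, -4.0625
Numerator Σ_{t=1}^{7}(z_t−z̄)(z_{t+1}−z̄) = 5.6323
Denominator Σ(z_t−z̄)² = 50.3988
r_1 = 5.6323 / 50.3988 = 0.112

0.112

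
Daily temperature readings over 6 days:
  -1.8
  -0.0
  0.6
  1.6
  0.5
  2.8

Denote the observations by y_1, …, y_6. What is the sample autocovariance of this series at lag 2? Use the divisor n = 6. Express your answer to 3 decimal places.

Mean ȳ = (-1.8 − 0.0 + 0.6 + 1.6 + 0.5 + 2.8)/6 = 0.6167
Deviations: -2.4167, -0.6167, -0.0167, 0.9833, -0.1167, 2.1833
Σ_{t=1}^{4}(y_t−ȳ)(y_{t+2}−ȳ) = 1.5828
γ_2 = 1.5828 / 6 = 0.264

0.264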